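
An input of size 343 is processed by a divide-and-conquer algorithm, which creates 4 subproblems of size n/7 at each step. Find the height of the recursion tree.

For divide and conquer with division factor 7:

Problem sizes at each level:
Level 0: 343
Level 1: 49
Level 2: 7
Level 3: 1

The root is level 0 and the size-1 base case is level 3 (the tree spans levels 0 through 3, i.e. 4 levels counting the root), so the depth is the number of divisions: log_7(343) = 3

The recursion tree depth is log_7(343) = 3. At each level, the problem size is divided by 7, so it takes 3 divisions to reduce to a base case of size 1. The algorithm makes 4 recursive calls at each level.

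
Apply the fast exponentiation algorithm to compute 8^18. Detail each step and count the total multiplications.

Computing 8^18 by squaring (build up from 8^1; each line after the first costs one multiplication):

8^1 = 8
8^2 = (8^1)^2 = 8^2 = 64
8^4 = (8^2)^2 = 64^2 = 4096
8^8 = (8^4)^2 = 4096^2 = 16777216
8^9 = 8 * 8^8 = 8 * 16777216 = 134217728
8^18 = (8^9)^2 = 134217728^2 = 18014398509481984

Result: 18014398509481984
Multiplications needed: 5 (5 lines after 8^1)

8^18 = 18014398509481984. Using exponentiation by squaring, this requires 5 multiplications. The key idea: if the exponent is even, square the half-power; if odd, multiply by the base once.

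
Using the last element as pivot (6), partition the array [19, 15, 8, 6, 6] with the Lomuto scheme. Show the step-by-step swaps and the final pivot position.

Lomuto partition with pivot = 6:

Initial array: [19, 15, 8, 6, 6]

arr[0]=19 > 6: no swap
arr[1]=15 > 6: no swap
arr[2]=8 > 6: no swap
arr[3]=6 <= 6: swap with position 0, array becomes [6, 15, 8, 19, 6]

Place pivot at position 1: [6, 6, 8, 19, 15]
Pivot position: 1

After partitioning with pivot 6, the array becomes [6, 6, 8, 19, 15]. The pivot is placed at index 1. All elements to the left of the pivot are <= 6, and all elements to the right are > 6.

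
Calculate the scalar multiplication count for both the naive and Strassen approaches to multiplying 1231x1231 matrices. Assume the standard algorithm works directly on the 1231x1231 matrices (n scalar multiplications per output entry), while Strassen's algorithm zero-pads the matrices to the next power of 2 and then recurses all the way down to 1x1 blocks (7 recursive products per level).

Matrix multiplication for 1231x1231 matrices:

Strassen's algorithm requires power-of-2 dimensions. Pad 1231x1231 to 2048x2048 (next power of 2).

Standard algorithm: 1231^3 = 1865409391 multiplications
Strassen's algorithm: 7^(log2(2048)) = 7^11 = 1977326743 multiplications
Difference: 1865409391 - 1977326743 = -111917352 (Strassen uses MORE here due to padding overhead — for small or just-over-power-of-2 n, padding can outweigh the per-level savings)

Standard: 1865409391 multiplications (1231^3). Strassen: 1977326743 multiplications (7^11, after padding to 2048x2048). Strassen reduces 8 recursive multiplications to 7 at each level.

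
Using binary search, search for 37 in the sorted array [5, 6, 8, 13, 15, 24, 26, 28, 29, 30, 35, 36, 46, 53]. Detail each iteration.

Binary search for 37 in [5, 6, 8, 13, 15, 24, 26, 28, 29, 30, 35, 36, 46, 53]:

lo=0, hi=13, mid=6, arr[mid]=26 -> 26 < 37, search right half
lo=7, hi=13, mid=10, arr[mid]=35 -> 35 < 37, search right half
lo=11, hi=13, mid=12, arr[mid]=46 -> 46 > 37, search left half
lo=11, hi=11, mid=11, arr[mid]=36 -> 36 < 37, search right half
lo=12 > hi=11, target 37 not found

Binary search determines that 37 is not in the array after 4 comparisons. The search space was exhausted without finding the target.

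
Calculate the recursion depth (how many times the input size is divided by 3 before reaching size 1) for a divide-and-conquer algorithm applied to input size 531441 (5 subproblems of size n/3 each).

For divide and conquer with division factor 3:

Problem sizes at each level:
Level 0: 531441
Level 1: 177147
Level 2: 59049
Level 3: 19683
Level 4: 6561
Level 5: 2187
Level 6: 729
Level 7: 243
Level 8: 81
Level 9: 27
Level 10: 9
Level 11: 3
Level 12: 1

The root is level 0 and the size-1 base case is level 12 (the tree spans levels 0 through 12, i.e. 13 levels counting the root), so the depth is the number of divisions: log_3(531441) = 12

The recursion tree depth is log_3(531441) = 12. At each level, the problem size is divided by 3, so it takes 12 divisions to reduce to a base case of size 1. The algorithm makes 5 recursive calls at each level.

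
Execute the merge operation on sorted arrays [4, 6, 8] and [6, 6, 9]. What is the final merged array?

Merging process:

Compare 4 vs 6: take 4 from left. Merged: [4]
Compare 6 vs 6: take 6 from left. Merged: [4, 6]
Compare 8 vs 6: take 6 from right. Merged: [4, 6, 6]
Compare 8 vs 6: take 6 from right. Merged: [4, 6, 6, 6]
Compare 8 vs 9: take 8 from left. Merged: [4, 6, 6, 6, 8]
Append remaining from right: [9]. Merged: [4, 6, 6, 6, 8, 9]

Final merged array: [4, 6, 6, 6, 8, 9]
Total comparisons: 5

The merged array is [4, 6, 6, 6, 8, 9], requiring 5 comparisons. The merge step runs in O(n) time where n is the total number of elements.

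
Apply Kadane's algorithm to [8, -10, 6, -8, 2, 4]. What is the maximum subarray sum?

Using Kadane's algorithm on [8, -10, 6, -8, 2, 4]:

Scanning through the array:
Position 1 (value -10): max_ending_here = -2, max_so_far = 8
Position 2 (value 6): max_ending_here = 6, max_so_far = 8
Position 3 (value -8): max_ending_here = -2, max_so_far = 8
Position 4 (value 2): max_ending_here = 2, max_so_far = 8
Position 5 (value 4): max_ending_here = 6, max_so_far = 8

Maximum subarray: [8]
Maximum sum: 8

The maximum subarray is [8] with sum 8. This subarray runs from index 0 to index 0.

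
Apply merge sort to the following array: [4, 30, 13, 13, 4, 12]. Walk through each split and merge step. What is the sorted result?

Merge sort trace:

Split: [4, 30, 13, 13, 4, 12] -> [4, 30, 13] and [13, 4, 12]
  Split: [4, 30, 13] -> [4] and [30, 13]
    Split: [30, 13] -> [30] and [13]
    Merge: [30] + [13] -> [13, 30]
  Merge: [4] + [13, 30] -> [4, 13, 30]
  Split: [13, 4, 12] -> [13] and [4, 12]
    Split: [4, 12] -> [4] and [12]
    Merge: [4] + [12] -> [4, 12]
  Merge: [13] + [4, 12] -> [4, 12, 13]
Merge: [4, 13, 30] + [4, 12, 13] -> [4, 4, 12, 13, 13, 30]

Final sorted array: [4, 4, 12, 13, 13, 30]

The merge sort proceeds by recursively splitting the array and merging sorted halves.
After all merges, the sorted array is [4, 4, 12, 13, 13, 30].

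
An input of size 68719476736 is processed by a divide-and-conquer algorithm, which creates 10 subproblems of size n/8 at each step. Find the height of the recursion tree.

For divide and conquer with division factor 8:

Problem sizes at each level:
Level 0: 68719476736
Level 1: 8589934592
Level 2: 1073741824
Level 3: 134217728
Level 4: 16777216
Level 5: 2097152
Level 6: 262144
Level 7: 32768
Level 8: 4096
Level 9: 512
Level 10: 64
Level 11: 8
Level 12: 1

The root is level 0 and the size-1 base case is level 12 (the tree spans levels 0 through 12, i.e. 13 levels counting the root), so the depth is the number of divisions: log_8(68719476736) = 12

The recursion tree depth is log_8(68719476736) = 12. At each level, the problem size is divided by 8, so it takes 12 divisions to reduce to a base case of size 1. The algorithm makes 10 recursive calls at each level.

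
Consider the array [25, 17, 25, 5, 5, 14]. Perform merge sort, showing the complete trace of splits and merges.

Merge sort trace:

Split: [25, 17, 25, 5, 5, 14] -> [25, 17, 25] and [5, 5, 14]
  Split: [25, 17, 25] -> [25] and [17, 25]
    Split: [17, 25] -> [17] and [25]
    Merge: [17] + [25] -> [17, 25]
  Merge: [25] + [17, 25] -> [17, 25, 25]
  Split: [5, 5, 14] -> [5] and [5, 14]
    Split: [5, 14] -> [5] and [14]
    Merge: [5] + [14] -> [5, 14]
  Merge: [5] + [5, 14] -> [5, 5, 14]
Merge: [17, 25, 25] + [5, 5, 14] -> [5, 5, 14, 17, 25, 25]

Final sorted array: [5, 5, 14, 17, 25, 25]

The merge sort proceeds by recursively splitting the array and merging sorted halves.
After all merges, the sorted array is [5, 5, 14, 17, 25, 25].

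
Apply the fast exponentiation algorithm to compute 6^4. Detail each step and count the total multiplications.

Computing 6^4 by squaring (build up from 6^1; each line after the first costs one multiplication):

6^1 = 6
6^2 = (6^1)^2 = 6^2 = 36
6^4 = (6^2)^2 = 36^2 = 1296

Result: 1296
Multiplications needed: 2 (2 lines after 6^1)

6^4 = 1296. Using exponentiation by squaring, this requires 2 multiplications. The key idea: if the exponent is even, square the half-power; if odd, multiply by the base once.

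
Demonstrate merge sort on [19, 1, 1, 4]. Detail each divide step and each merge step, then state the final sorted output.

Merge sort trace:

Split: [19, 1, 1, 4] -> [19, 1] and [1, 4]
  Split: [19, 1] -> [19] and [1]
  Merge: [19] + [1] -> [1, 19]
  Split: [1, 4] -> [1] and [4]
  Merge: [1] + [4] -> [1, 4]
Merge: [1, 19] + [1, 4] -> [1, 1, 4, 19]

Final sorted array: [1, 1, 4, 19]

The merge sort proceeds by recursively splitting the array and merging sorted halves.
After all merges, the sorted array is [1, 1, 4, 19].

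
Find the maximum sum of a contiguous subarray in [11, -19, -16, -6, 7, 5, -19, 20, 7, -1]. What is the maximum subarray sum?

Using Kadane's algorithm on [11, -19, -16, -6, 7, 5, -19, 20, 7, -1]:

Scanning through the array:
Position 1 (value -19): max_ending_here = -8, max_so_far = 11
Position 2 (value -16): max_ending_here = -16, max_so_far = 11
Position 3 (value -6): max_ending_here = -6, max_so_far = 11
Position 4 (value 7): max_ending_here = 7, max_so_far = 11
Position 5 (value 5): max_ending_here = 12, max_so_far = 12
Position 6 (value -19): max_ending_here = -7, max_so_far = 12
Position 7 (value 20): max_ending_here = 20, max_so_far = 20
Position 8 (value 7): max_ending_here = 27, max_so_far = 27
Position 9 (value -1): max_ending_here = 26, max_so_far = 27

Maximum subarray: [20, 7]
Maximum sum: 27

The maximum subarray is [20, 7] with sum 27. This subarray runs from index 7 to index 8.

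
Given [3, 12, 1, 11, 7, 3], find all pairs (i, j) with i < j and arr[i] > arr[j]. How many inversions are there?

Finding inversions in [3, 12, 1, 11, 7, 3]:

(0, 2): arr[0]=3 > arr[2]=1
(1, 2): arr[1]=12 > arr[2]=1
(1, 3): arr[1]=12 > arr[3]=11
(1, 4): arr[1]=12 > arr[4]=7
(1, 5): arr[1]=12 > arr[5]=3
(3, 4): arr[3]=11 > arr[4]=7
(3, 5): arr[3]=11 > arr[5]=3
(4, 5): arr[4]=7 > arr[5]=3

Total inversions: 8

The array has 8 inversion(s): (0,2), (1,2), (1,3), (1,4), (1,5), (3,4), (3,5), (4,5). Each pair (i,j) satisfies i < j and arr[i] > arr[j].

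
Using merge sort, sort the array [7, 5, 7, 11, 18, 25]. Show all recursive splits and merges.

Merge sort trace:

Split: [7, 5, 7, 11, 18, 25] -> [7, 5, 7] and [11, 18, 25]
  Split: [7, 5, 7] -> [7] and [5, 7]
    Split: [5, 7] -> [5] and [7]
    Merge: [5] + [7] -> [5, 7]
  Merge: [7] + [5, 7] -> [5, 7, 7]
  Split: [11, 18, 25] -> [11] and [18, 25]
    Split: [18, 25] -> [18] and [25]
    Merge: [18] + [25] -> [18, 25]
  Merge: [11] + [18, 25] -> [11, 18, 25]
Merge: [5, 7, 7] + [11, 18, 25] -> [5, 7, 7, 11, 18, 25]

Final sorted array: [5, 7, 7, 11, 18, 25]

The merge sort proceeds by recursively splitting the array and merging sorted halves.
After all merges, the sorted array is [5, 7, 7, 11, 18, 25].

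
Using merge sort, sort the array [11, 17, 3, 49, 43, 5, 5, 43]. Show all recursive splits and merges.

Merge sort trace:

Split: [11, 17, 3, 49, 43, 5, 5, 43] -> [11, 17, 3, 49] and [43, 5, 5, 43]
  Split: [11, 17, 3, 49] -> [11, 17] and [3, 49]
    Split: [11, 17] -> [11] and [17]
    Merge: [11] + [17] -> [11, 17]
    Split: [3, 49] -> [3] and [49]
    Merge: [3] + [49] -> [3, 49]
  Merge: [11, 17] + [3, 49] -> [3, 11, 17, 49]
  Split: [43, 5, 5, 43] -> [43, 5] and [5, 43]
    Split: [43, 5] -> [43] and [5]
    Merge: [43] + [5] -> [5, 43]
    Split: [5, 43] -> [5] and [43]
    Merge: [5] + [43] -> [5, 43]
  Merge: [5, 43] + [5, 43] -> [5, 5, 43, 43]
Merge: [3, 11, 17, 49] + [5, 5, 43, 43] -> [3, 5, 5, 11, 17, 43, 43, 49]

Final sorted array: [3, 5, 5, 11, 17, 43, 43, 49]

The merge sort proceeds by recursively splitting the array and merging sorted halves.
After all merges, the sorted array is [3, 5, 5, 11, 17, 43, 43, 49].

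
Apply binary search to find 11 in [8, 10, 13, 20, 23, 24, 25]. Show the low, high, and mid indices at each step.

Binary search for 11 in [8, 10, 13, 20, 23, 24, 25]:

lo=0, hi=6, mid=3, arr[mid]=20 -> 20 > 11, search left half
lo=0, hi=2, mid=1, arr[mid]=10 -> 10 < 11, search right half
lo=2, hi=2, mid=2, arr[mid]=13 -> 13 > 11, search left half
lo=2 > hi=1, target 11 not found

Binary search determines that 11 is not in the array after 3 comparisons. The search space was exhausted without finding the target.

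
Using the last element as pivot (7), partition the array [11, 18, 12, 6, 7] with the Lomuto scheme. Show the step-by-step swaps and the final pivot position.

Lomuto partition with pivot = 7:

Initial array: [11, 18, 12, 6, 7]

arr[0]=11 > 7: no swap
arr[1]=18 > 7: no swap
arr[2]=12 > 7: no swap
arr[3]=6 <= 7: swap with position 0, array becomes [6, 18, 12, 11, 7]

Place pivot at position 1: [6, 7, 12, 11, 18]
Pivot position: 1

After partitioning with pivot 7, the array becomes [6, 7, 12, 11, 18]. The pivot is placed at index 1. All elements to the left of the pivot are <= 7, and all elements to the right are > 7.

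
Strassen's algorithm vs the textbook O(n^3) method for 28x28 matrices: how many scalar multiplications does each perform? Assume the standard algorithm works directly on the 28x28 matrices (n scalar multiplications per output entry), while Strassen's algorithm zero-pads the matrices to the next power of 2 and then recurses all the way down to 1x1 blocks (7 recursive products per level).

Matrix multiplication for 28x28 matrices:

Strassen's algorithm requires power-of-2 dimensions. Pad 28x28 to 32x32 (next power of 2).

Standard algorithm: 28^3 = 21952 multiplications
Strassen's algorithm: 7^(log2(32)) = 7^5 = 16807 multiplications
Savings: 21952 - 16807 = 5145 multiplications

Standard: 21952 multiplications (28^3). Strassen: 16807 multiplications (7^5, after padding to 32x32). Strassen reduces 8 recursive multiplications to 7 at each level.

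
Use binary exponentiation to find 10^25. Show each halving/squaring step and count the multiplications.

Computing 10^25 by squaring (build up from 10^1; each line after the first costs one multiplication):

10^1 = 10
10^2 = (10^1)^2 = 10^2 = 100
10^3 = 10 * 10^2 = 10 * 100 = 1000
10^6 = (10^3)^2 = 1000^2 = 1000000
10^12 = (10^6)^2 = 1000000^2 = 1000000000000
10^24 = (10^12)^2 = 1000000000000^2 = 1000000000000000000000000
10^25 = 10 * 10^24 = 10 * 1000000000000000000000000 = 10000000000000000000000000

Result: 10000000000000000000000000
Multiplications needed: 6 (6 lines after 10^1)

10^25 = 10000000000000000000000000. Using exponentiation by squaring, this requires 6 multiplications. The key idea: if the exponent is even, square the half-power; if odd, multiply by the base once.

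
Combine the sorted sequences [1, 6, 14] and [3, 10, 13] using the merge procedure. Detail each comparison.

Merging process:

Compare 1 vs 3: take 1 from left. Merged: [1]
Compare 6 vs 3: take 3 from right. Merged: [1, 3]
Compare 6 vs 10: take 6 from left. Merged: [1, 3, 6]
Compare 14 vs 10: take 10 from right. Merged: [1, 3, 6, 10]
Compare 14 vs 13: take 13 from right. Merged: [1, 3, 6, 10, 13]
Append remaining from left: [14]. Merged: [1, 3, 6, 10, 13, 14]

Final merged array: [1, 3, 6, 10, 13, 14]
Total comparisons: 5

The merged array is [1, 3, 6, 10, 13, 14], requiring 5 comparisons. The merge step runs in O(n) time where n is the total number of elements.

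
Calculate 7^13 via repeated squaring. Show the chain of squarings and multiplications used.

Computing 7^13 by squaring (build up from 7^1; each line after the first costs one multiplication):

7^1 = 7
7^2 = (7^1)^2 = 7^2 = 49
7^3 = 7 * 7^2 = 7 * 49 = 343
7^6 = (7^3)^2 = 343^2 = 117649
7^12 = (7^6)^2 = 117649^2 = 13841287201
7^13 = 7 * 7^12 = 7 * 13841287201 = 96889010407

Result: 96889010407
Multiplications needed: 5 (5 lines after 7^1)

7^13 = 96889010407. Using exponentiation by squaring, this requires 5 multiplications. The key idea: if the exponent is even, square the half-power; if odd, multiply by the base once.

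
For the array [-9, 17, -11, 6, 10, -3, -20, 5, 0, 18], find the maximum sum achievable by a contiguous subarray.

Using Kadane's algorithm on [-9, 17, -11, 6, 10, -3, -20, 5, 0, 18]:

Scanning through the array:
Position 1 (value 17): max_ending_here = 17, max_so_far = 17
Position 2 (value -11): max_ending_here = 6, max_so_far = 17
Position 3 (value 6): max_ending_here = 12, max_so_far = 17
Position 4 (value 10): max_ending_here = 22, max_so_far = 22
Position 5 (value -3): max_ending_here = 19, max_so_far = 22
Position 6 (value -20): max_ending_here = -1, max_so_far = 22
Position 7 (value 5): max_ending_here = 5, max_so_far = 22
Position 8 (value 0): max_ending_here = 5, max_so_far = 22
Position 9 (value 18): max_ending_here = 23, max_so_far = 23

Maximum subarray: [5, 0, 18]
Maximum sum: 23

The maximum subarray is [5, 0, 18] with sum 23. This subarray runs from index 7 to index 9.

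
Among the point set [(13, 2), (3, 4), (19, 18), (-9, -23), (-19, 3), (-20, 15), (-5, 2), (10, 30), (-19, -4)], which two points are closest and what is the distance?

Computing all pairwise distances among 9 points:

d((13, 2), (3, 4)) = 10.198
d((13, 2), (19, 18)) = 17.088
d((13, 2), (-9, -23)) = 33.3017
d((13, 2), (-19, 3)) = 32.0156
d((13, 2), (-20, 15)) = 35.4683
d((13, 2), (-5, 2)) = 18.0
d((13, 2), (10, 30)) = 28.1603
d((13, 2), (-19, -4)) = 32.5576
d((3, 4), (19, 18)) = 21.2603
d((3, 4), (-9, -23)) = 29.5466
d((3, 4), (-19, 3)) = 22.0227
d((3, 4), (-20, 15)) = 25.4951
d((3, 4), (-5, 2)) = 8.2462
d((3, 4), (10, 30)) = 26.9258
d((3, 4), (-19, -4)) = 23.4094
d((19, 18), (-9, -23)) = 49.6488
d((19, 18), (-19, 3)) = 40.8534
d((19, 18), (-20, 15)) = 39.1152
d((19, 18), (-5, 2)) = 28.8444
d((19, 18), (10, 30)) = 15.0
d((19, 18), (-19, -4)) = 43.909
d((-9, -23), (-19, 3)) = 27.8568
d((-9, -23), (-20, 15)) = 39.5601
d((-9, -23), (-5, 2)) = 25.318
d((-9, -23), (10, 30)) = 56.3028
d((-9, -23), (-19, -4)) = 21.4709
d((-19, 3), (-20, 15)) = 12.0416
d((-19, 3), (-5, 2)) = 14.0357
d((-19, 3), (10, 30)) = 39.6232
d((-19, 3), (-19, -4)) = 7.0 <-- minimum
d((-20, 15), (-5, 2)) = 19.8494
d((-20, 15), (10, 30)) = 33.541
d((-20, 15), (-19, -4)) = 19.0263
d((-5, 2), (10, 30)) = 31.7648
d((-5, 2), (-19, -4)) = 15.2315
d((10, 30), (-19, -4)) = 44.6878

Closest pair: (-19, 3) and (-19, -4) with distance 7.0

The closest pair is (-19, 3) and (-19, -4) with Euclidean distance 7.0. For 9 points, brute-force pairwise comparison is shown above. For large n, the divide-and-conquer algorithm (sort by x, recurse on halves, check the dividing strip) achieves O(n log n).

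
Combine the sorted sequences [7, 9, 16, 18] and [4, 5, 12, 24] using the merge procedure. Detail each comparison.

Merging process:

Compare 7 vs 4: take 4 from right. Merged: [4]
Compare 7 vs 5: take 5 from right. Merged: [4, 5]
Compare 7 vs 12: take 7 from left. Merged: [4, 5, 7]
Compare 9 vs 12: take 9 from left. Merged: [4, 5, 7, 9]
Compare 16 vs 12: take 12 from right. Merged: [4, 5, 7, 9, 12]
Compare 16 vs 24: take 16 from left. Merged: [4, 5, 7, 9, 12, 16]
Compare 18 vs 24: take 18 from left. Merged: [4, 5, 7, 9, 12, 16, 18]
Append remaining from right: [24]. Merged: [4, 5, 7, 9, 12, 16, 18, 24]

Final merged array: [4, 5, 7, 9, 12, 16, 18, 24]
Total comparisons: 7

The merged array is [4, 5, 7, 9, 12, 16, 18, 24], requiring 7 comparisons. The merge step runs in O(n) time where n is the total number of elements.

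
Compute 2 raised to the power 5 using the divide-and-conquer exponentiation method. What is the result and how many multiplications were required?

Computing 2^5 by squaring (build up from 2^1; each line after the first costs one multiplication):

2^1 = 2
2^2 = (2^1)^2 = 2^2 = 4
2^4 = (2^2)^2 = 4^2 = 16
2^5 = 2 * 2^4 = 2 * 16 = 32

Result: 32
Multiplications needed: 3 (3 lines after 2^1)

2^5 = 32. Using exponentiation by squaring, this requires 3 multiplications. The key idea: if the exponent is even, square the half-power; if odd, multiply by the base once.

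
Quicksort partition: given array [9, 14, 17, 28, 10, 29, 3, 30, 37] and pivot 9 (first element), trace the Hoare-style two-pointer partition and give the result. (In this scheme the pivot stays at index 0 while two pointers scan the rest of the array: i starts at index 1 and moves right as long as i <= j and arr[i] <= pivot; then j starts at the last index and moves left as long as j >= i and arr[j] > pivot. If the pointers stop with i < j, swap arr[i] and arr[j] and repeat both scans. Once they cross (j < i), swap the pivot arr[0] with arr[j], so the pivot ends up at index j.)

Hoare-style two-pointer partition with pivot = 9:

Initial array: [9, 14, 17, 28, 10, 29, 3, 30, 37]

Pointers start at i = 1, j = 8.
i stops at index 1 (arr[1]=14 > 9), j stops at index 6 (arr[6]=3 <= 9): swap arr[1] and arr[6], array becomes [9, 3, 17, 28, 10, 29, 14, 30, 37]
i ends at 2, j ends at 1: the pointers have crossed (j < i), so scanning stops.

Swap pivot arr[0] with arr[1] to place pivot at position 1: [3, 9, 17, 28, 10, 29, 14, 30, 37]
Pivot position: 1

After partitioning with pivot 9, the array becomes [3, 9, 17, 28, 10, 29, 14, 30, 37]. The pivot is placed at index 1. All elements to the left of the pivot are <= 9, and all elements to the right are > 9.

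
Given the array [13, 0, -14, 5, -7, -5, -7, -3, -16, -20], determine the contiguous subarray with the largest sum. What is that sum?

Using Kadane's algorithm on [13, 0, -14, 5, -7, -5, -7, -3, -16, -20]:

Scanning through the array:
Position 1 (value 0): max_ending_here = 13, max_so_far = 13
Position 2 (value -14): max_ending_here = -1, max_so_far = 13
Position 3 (value 5): max_ending_here = 5, max_so_far = 13
Position 4 (value -7): max_ending_here = -2, max_so_far = 13
Position 5 (value -5): max_ending_here = -5, max_so_far = 13
Position 6 (value -7): max_ending_here = -7, max_so_far = 13
Position 7 (value -3): max_ending_here = -3, max_so_far = 13
Position 8 (value -16): max_ending_here = -16, max_so_far = 13
Position 9 (value -20): max_ending_here = -20, max_so_far = 13

Maximum subarray: [13]
Maximum sum: 13

The maximum subarray is [13] with sum 13. This subarray runs from index 0 to index 0.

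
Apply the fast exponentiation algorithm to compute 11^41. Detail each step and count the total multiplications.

Computing 11^41 by squaring (build up from 11^1; each line after the first costs one multiplication):

11^1 = 11
11^2 = (11^1)^2 = 11^2 = 121
11^4 = (11^2)^2 = 121^2 = 14641
11^5 = 11 * 11^4 = 11 * 14641 = 161051
11^10 = (11^5)^2 = 161051^2 = 25937424601
11^20 = (11^10)^2 = 25937424601^2 = 672749994932560009201
11^40 = (11^20)^2 = 672749994932560009201^2 = 452592555681759518058893560348969204658401
11^41 = 11 * 11^40 = 11 * 452592555681759518058893560348969204658401 = 4978518112499354698647829163838661251242411

Result: 4978518112499354698647829163838661251242411
Multiplications needed: 7 (7 lines after 11^1)

11^41 = 4978518112499354698647829163838661251242411. Using exponentiation by squaring, this requires 7 multiplications. The key idea: if the exponent is even, square the half-power; if odd, multiply by the base once.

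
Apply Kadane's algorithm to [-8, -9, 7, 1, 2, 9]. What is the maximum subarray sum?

Using Kadane's algorithm on [-8, -9, 7, 1, 2, 9]:

Scanning through the array:
Position 1 (value -9): max_ending_here = -9, max_so_far = -8
Position 2 (value 7): max_ending_here = 7, max_so_far = 7
Position 3 (value 1): max_ending_here = 8, max_so_far = 8
Position 4 (value 2): max_ending_here = 10, max_so_far = 10
Position 5 (value 9): max_ending_here = 19, max_so_far = 19

Maximum subarray: [7, 1, 2, 9]
Maximum sum: 19

The maximum subarray is [7, 1, 2, 9] with sum 19. This subarray runs from index 2 to index 5.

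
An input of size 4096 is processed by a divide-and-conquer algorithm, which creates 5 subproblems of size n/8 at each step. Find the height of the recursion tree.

For divide and conquer with division factor 8:

Problem sizes at each level:
Level 0: 4096
Level 1: 512
Level 2: 64
Level 3: 8
Level 4: 1

The root is level 0 and the size-1 base case is level 4 (the tree spans levels 0 through 4, i.e. 5 levels counting the root), so the depth is the number of divisions: log_8(4096) = 4

The recursion tree depth is log_8(4096) = 4. At each level, the problem size is divided by 8, so it takes 4 divisions to reduce to a base case of size 1. The algorithm makes 5 recursive calls at each level.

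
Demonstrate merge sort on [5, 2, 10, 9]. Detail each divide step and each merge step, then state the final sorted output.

Merge sort trace:

Split: [5, 2, 10, 9] -> [5, 2] and [10, 9]
  Split: [5, 2] -> [5] and [2]
  Merge: [5] + [2] -> [2, 5]
  Split: [10, 9] -> [10] and [9]
  Merge: [10] + [9] -> [9, 10]
Merge: [2, 5] + [9, 10] -> [2, 5, 9, 10]

Final sorted array: [2, 5, 9, 10]

The merge sort proceeds by recursively splitting the array and merging sorted halves.
After all merges, the sorted array is [2, 5, 9, 10].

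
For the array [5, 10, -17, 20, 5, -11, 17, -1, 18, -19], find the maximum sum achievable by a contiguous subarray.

Using Kadane's algorithm on [5, 10, -17, 20, 5, -11, 17, -1, 18, -19]:

Scanning through the array:
Position 1 (value 10): max_ending_here = 15, max_so_far = 15
Position 2 (value -17): max_ending_here = -2, max_so_far = 15
Position 3 (value 20): max_ending_here = 20, max_so_far = 20
Position 4 (value 5): max_ending_here = 25, max_so_far = 25
Position 5 (value -11): max_ending_here = 14, max_so_far = 25
Position 6 (value 17): max_ending_here = 31, max_so_far = 31
Position 7 (value -1): max_ending_here = 30, max_so_far = 31
Position 8 (value 18): max_ending_here = 48, max_so_far = 48
Position 9 (value -19): max_ending_here = 29, max_so_far = 48

Maximum subarray: [20, 5, -11, 17, -1, 18]
Maximum sum: 48

The maximum subarray is [20, 5, -11, 17, -1, 18] with sum 48. This subarray runs from index 3 to index 8.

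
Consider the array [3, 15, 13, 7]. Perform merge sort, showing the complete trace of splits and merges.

Merge sort trace:

Split: [3, 15, 13, 7] -> [3, 15] and [13, 7]
  Split: [3, 15] -> [3] and [15]
  Merge: [3] + [15] -> [3, 15]
  Split: [13, 7] -> [13] and [7]
  Merge: [13] + [7] -> [7, 13]
Merge: [3, 15] + [7, 13] -> [3, 7, 13, 15]

Final sorted array: [3, 7, 13, 15]

The merge sort proceeds by recursively splitting the array and merging sorted halves.
After all merges, the sorted array is [3, 7, 13, 15].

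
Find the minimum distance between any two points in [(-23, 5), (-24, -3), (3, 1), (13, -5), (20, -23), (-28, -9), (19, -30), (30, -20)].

Computing all pairwise distances among 8 points:

d((-23, 5), (-24, -3)) = 8.0623
d((-23, 5), (3, 1)) = 26.3059
d((-23, 5), (13, -5)) = 37.3631
d((-23, 5), (20, -23)) = 51.3128
d((-23, 5), (-28, -9)) = 14.8661
d((-23, 5), (19, -30)) = 54.6717
d((-23, 5), (30, -20)) = 58.6003
d((-24, -3), (3, 1)) = 27.2947
d((-24, -3), (13, -5)) = 37.054
d((-24, -3), (20, -23)) = 48.3322
d((-24, -3), (-28, -9)) = 7.2111
d((-24, -3), (19, -30)) = 50.774
d((-24, -3), (30, -20)) = 56.6127
d((3, 1), (13, -5)) = 11.6619
d((3, 1), (20, -23)) = 29.4109
d((3, 1), (-28, -9)) = 32.573
d((3, 1), (19, -30)) = 34.8855
d((3, 1), (30, -20)) = 34.2053
d((13, -5), (20, -23)) = 19.3132
d((13, -5), (-28, -9)) = 41.1947
d((13, -5), (19, -30)) = 25.7099
d((13, -5), (30, -20)) = 22.6716
d((20, -23), (-28, -9)) = 50.0
d((20, -23), (19, -30)) = 7.0711 <-- minimum
d((20, -23), (30, -20)) = 10.4403
d((-28, -9), (19, -30)) = 51.4782
d((-28, -9), (30, -20)) = 59.0339
d((19, -30), (30, -20)) = 14.8661

Closest pair: (20, -23) and (19, -30) with distance 7.0711

The closest pair is (20, -23) and (19, -30) with Euclidean distance 7.0711. For 8 points, brute-force pairwise comparison is shown above. For large n, the divide-and-conquer algorithm (sort by x, recurse on halves, check the dividing strip) achieves O(n log n).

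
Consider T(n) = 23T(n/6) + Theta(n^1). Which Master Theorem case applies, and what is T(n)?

Master Theorem for T(n) = 23T(n/6) + O(n^1):

a = 23, b = 6, c = 1
log_b(a) = log_6(23) = 1.7500

Case 1: c = 1 < log_6(23) = 1.7500
T(n) = O(n^(log_6 23))

For T(n) = 23T(n/6) + O(n^1): log_6(23) = 1.7500. This is Case 1 of the Master Theorem (c < log_b(a), work dominated by leaves), giving O(n^(log_6 23)).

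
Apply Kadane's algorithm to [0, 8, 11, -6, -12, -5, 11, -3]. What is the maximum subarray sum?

Using Kadane's algorithm on [0, 8, 11, -6, -12, -5, 11, -3]:

Scanning through the array:
Position 1 (value 8): max_ending_here = 8, max_so_far = 8
Position 2 (value 11): max_ending_here = 19, max_so_far = 19
Position 3 (value -6): max_ending_here = 13, max_so_far = 19
Position 4 (value -12): max_ending_here = 1, max_so_far = 19
Position 5 (value -5): max_ending_here = -4, max_so_far = 19
Position 6 (value 11): max_ending_here = 11, max_so_far = 19
Position 7 (value -3): max_ending_here = 8, max_so_far = 19

Maximum subarray: [0, 8, 11]
Maximum sum: 19

The maximum subarray is [0, 8, 11] with sum 19. This subarray runs from index 0 to index 2.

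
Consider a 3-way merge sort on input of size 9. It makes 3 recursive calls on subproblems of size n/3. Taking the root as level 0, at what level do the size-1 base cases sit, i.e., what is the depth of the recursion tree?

For divide and conquer with division factor 3:

Problem sizes at each level:
Level 0: 9
Level 1: 3
Level 2: 1

The root is level 0 and the size-1 base case is level 2 (the tree spans levels 0 through 2, i.e. 3 levels counting the root), so the depth is the number of divisions: log_3(9) = 2

The recursion tree depth is log_3(9) = 2. At each level, the problem size is divided by 3, so it takes 2 divisions to reduce to a base case of size 1. The algorithm makes 3 recursive calls at each level.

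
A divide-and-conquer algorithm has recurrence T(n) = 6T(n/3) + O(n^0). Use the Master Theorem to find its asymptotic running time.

Master Theorem for T(n) = 6T(n/3) + O(n^0):

a = 6, b = 3, c = 0
log_b(a) = log_3(6) = 1.6309

Case 1: c = 0 < log_3(6) = 1.6309
T(n) = O(n^(log_3 6))

For T(n) = 6T(n/3) + O(n^0): log_3(6) = 1.6309. This is Case 1 of the Master Theorem (c < log_b(a), work dominated by leaves), giving O(n^(log_3 6)).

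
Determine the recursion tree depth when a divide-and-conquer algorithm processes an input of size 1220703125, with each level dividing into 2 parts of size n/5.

For divide and conquer with division factor 5:

Problem sizes at each level:
Level 0: 1220703125
Level 1: 244140625
Level 2: 48828125
Level 3: 9765625
Level 4: 1953125
Level 5: 390625
Level 6: 78125
Level 7: 15625
Level 8: 3125
Level 9: 625
Level 10: 125
Level 11: 25
Level 12: 5
Level 13: 1

The root is level 0 and the size-1 base case is level 13 (the tree spans levels 0 through 13, i.e. 14 levels counting the root), so the depth is the number of divisions: log_5(1220703125) = 13

The recursion tree depth is log_5(1220703125) = 13. At each level, the problem size is divided by 5, so it takes 13 divisions to reduce to a base case of size 1. The algorithm makes 2 recursive calls at each level.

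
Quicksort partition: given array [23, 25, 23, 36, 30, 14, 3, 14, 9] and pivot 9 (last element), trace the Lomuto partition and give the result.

Lomuto partition with pivot = 9:

Initial array: [23, 25, 23, 36, 30, 14, 3, 14, 9]

arr[0]=23 > 9: no swap
arr[1]=25 > 9: no swap
arr[2]=23 > 9: no swap
arr[3]=36 > 9: no swap
arr[4]=30 > 9: no swap
arr[5]=14 > 9: no swap
arr[6]=3 <= 9: swap with position 0, array becomes [3, 25, 23, 36, 30, 14, 23, 14, 9]
arr[7]=14 > 9: no swap

Place pivot at position 1: [3, 9, 23, 36, 30, 14, 23, 14, 25]
Pivot position: 1

After partitioning with pivot 9, the array becomes [3, 9, 23, 36, 30, 14, 23, 14, 25]. The pivot is placed at index 1. All elements to the left of the pivot are <= 9, and all elements to the right are > 9.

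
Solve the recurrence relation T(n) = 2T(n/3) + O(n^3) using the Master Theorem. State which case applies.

Master Theorem for T(n) = 2T(n/3) + O(n^3):

a = 2, b = 3, c = 3
log_b(a) = log_3(2) = 0.6309

Case 3: c = 3 > log_3(2) = 0.6309
T(n) = O(n^3) = O(n^3)

For T(n) = 2T(n/3) + O(n^3): log_3(2) = 0.6309. This is Case 3 of the Master Theorem (c > log_b(a), work dominated by root), giving O(n^3).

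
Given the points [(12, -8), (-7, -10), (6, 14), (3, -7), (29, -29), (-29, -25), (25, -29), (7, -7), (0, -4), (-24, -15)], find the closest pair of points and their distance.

Computing all pairwise distances among 10 points:

d((12, -8), (-7, -10)) = 19.105
d((12, -8), (6, 14)) = 22.8035
d((12, -8), (3, -7)) = 9.0554
d((12, -8), (29, -29)) = 27.0185
d((12, -8), (-29, -25)) = 44.3847
d((12, -8), (25, -29)) = 24.6982
d((12, -8), (7, -7)) = 5.099
d((12, -8), (0, -4)) = 12.6491
d((12, -8), (-24, -15)) = 36.6742
d((-7, -10), (6, 14)) = 27.2947
d((-7, -10), (3, -7)) = 10.4403
d((-7, -10), (29, -29)) = 40.7063
d((-7, -10), (-29, -25)) = 26.6271
d((-7, -10), (25, -29)) = 37.2156
d((-7, -10), (7, -7)) = 14.3178
d((-7, -10), (0, -4)) = 9.2195
d((-7, -10), (-24, -15)) = 17.72
d((6, 14), (3, -7)) = 21.2132
d((6, 14), (29, -29)) = 48.7647
d((6, 14), (-29, -25)) = 52.4023
d((6, 14), (25, -29)) = 47.0106
d((6, 14), (7, -7)) = 21.0238
d((6, 14), (0, -4)) = 18.9737
d((6, 14), (-24, -15)) = 41.7253
d((3, -7), (29, -29)) = 34.0588
d((3, -7), (-29, -25)) = 36.7151
d((3, -7), (25, -29)) = 31.1127
d((3, -7), (7, -7)) = 4.0 <-- minimum
d((3, -7), (0, -4)) = 4.2426
d((3, -7), (-24, -15)) = 28.1603
d((29, -29), (-29, -25)) = 58.1378
d((29, -29), (25, -29)) = 4.0 <-- minimum
d((29, -29), (7, -7)) = 31.1127
d((29, -29), (0, -4)) = 38.2884
d((29, -29), (-24, -15)) = 54.8179
d((-29, -25), (25, -29)) = 54.1479
d((-29, -25), (7, -7)) = 40.2492
d((-29, -25), (0, -4)) = 35.805
d((-29, -25), (-24, -15)) = 11.1803
d((25, -29), (7, -7)) = 28.4253
d((25, -29), (0, -4)) = 35.3553
d((25, -29), (-24, -15)) = 50.9608
d((7, -7), (0, -4)) = 7.6158
d((7, -7), (-24, -15)) = 32.0156
d((0, -4), (-24, -15)) = 26.4008

Minimum distance: 4.0 (tie among 2 pairs: (3, -7) and (7, -7); (29, -29) and (25, -29))

The minimum Euclidean distance is 4.0. There is a tie: 2 pairs achieve this minimum — (3, -7) and (7, -7); (29, -29) and (25, -29). Any of these is a valid closest pair. For 10 points, brute-force pairwise comparison is shown above. For large n, the divide-and-conquer algorithm (sort by x, recurse on halves, check the dividing strip) achieves O(n log n).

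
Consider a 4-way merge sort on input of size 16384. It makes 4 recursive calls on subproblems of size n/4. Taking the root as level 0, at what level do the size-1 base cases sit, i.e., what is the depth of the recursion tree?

For divide and conquer with division factor 4:

Problem sizes at each level:
Level 0: 16384
Level 1: 4096
Level 2: 1024
Level 3: 256
Level 4: 64
Level 5: 16
Level 6: 4
Level 7: 1

The root is level 0 and the size-1 base case is level 7 (the tree spans levels 0 through 7, i.e. 8 levels counting the root), so the depth is the number of divisions: log_4(16384) = 7

The recursion tree depth is log_4(16384) = 7. At each level, the problem size is divided by 4, so it takes 7 divisions to reduce to a base case of size 1. The algorithm makes 4 recursive calls at each level.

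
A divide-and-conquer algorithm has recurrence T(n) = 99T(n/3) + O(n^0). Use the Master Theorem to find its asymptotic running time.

Master Theorem for T(n) = 99T(n/3) + O(n^0):

a = 99, b = 3, c = 0
log_b(a) = log_3(99) = 4.1827

Case 1: c = 0 < log_3(99) = 4.1827
T(n) = O(n^(log_3 99))

For T(n) = 99T(n/3) + O(n^0): log_3(99) = 4.1827. This is Case 1 of the Master Theorem (c < log_b(a), work dominated by leaves), giving O(n^(log_3 99)).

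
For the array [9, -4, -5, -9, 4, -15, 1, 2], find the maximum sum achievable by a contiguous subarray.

Using Kadane's algorithm on [9, -4, -5, -9, 4, -15, 1, 2]:

Scanning through the array:
Position 1 (value -4): max_ending_here = 5, max_so_far = 9
Position 2 (value -5): max_ending_here = 0, max_so_far = 9
Position 3 (value -9): max_ending_here = -9, max_so_far = 9
Position 4 (value 4): max_ending_here = 4, max_so_far = 9
Position 5 (value -15): max_ending_here = -11, max_so_far = 9
Position 6 (value 1): max_ending_here = 1, max_so_far = 9
Position 7 (value 2): max_ending_here = 3, max_so_far = 9

Maximum subarray: [9]
Maximum sum: 9

The maximum subarray is [9] with sum 9. This subarray runs from index 0 to index 0.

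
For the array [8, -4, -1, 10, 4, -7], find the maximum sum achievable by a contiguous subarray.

Using Kadane's algorithm on [8, -4, -1, 10, 4, -7]:

Scanning through the array:
Position 1 (value -4): max_ending_here = 4, max_so_far = 8
Position 2 (value -1): max_ending_here = 3, max_so_far = 8
Position 3 (value 10): max_ending_here = 13, max_so_far = 13
Position 4 (value 4): max_ending_here = 17, max_so_far = 17
Position 5 (value -7): max_ending_here = 10, max_so_far = 17

Maximum subarray: [8, -4, -1, 10, 4]
Maximum sum: 17

The maximum subarray is [8, -4, -1, 10, 4] with sum 17. This subarray runs from index 0 to index 4.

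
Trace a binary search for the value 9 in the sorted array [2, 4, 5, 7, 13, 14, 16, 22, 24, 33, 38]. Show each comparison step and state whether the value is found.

Binary search for 9 in [2, 4, 5, 7, 13, 14, 16, 22, 24, 33, 38]:

lo=0, hi=10, mid=5, arr[mid]=14 -> 14 > 9, search left half
lo=0, hi=4, mid=2, arr[mid]=5 -> 5 < 9, search right half
lo=3, hi=4, mid=3, arr[mid]=7 -> 7 < 9, search right half
lo=4, hi=4, mid=4, arr[mid]=13 -> 13 > 9, search left half
lo=4 > hi=3, target 9 not found

Binary search determines that 9 is not in the array after 4 comparisons. The search space was exhausted without finding the target.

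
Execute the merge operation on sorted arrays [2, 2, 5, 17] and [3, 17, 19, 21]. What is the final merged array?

Merging process:

Compare 2 vs 3: take 2 from left. Merged: [2]
Compare 2 vs 3: take 2 from left. Merged: [2, 2]
Compare 5 vs 3: take 3 from right. Merged: [2, 2, 3]
Compare 5 vs 17: take 5 from left. Merged: [2, 2, 3, 5]
Compare 17 vs 17: take 17 from left. Merged: [2, 2, 3, 5, 17]
Append remaining from right: [17, 19, 21]. Merged: [2, 2, 3, 5, 17, 17, 19, 21]

Final merged array: [2, 2, 3, 5, 17, 17, 19, 21]
Total comparisons: 5

The merged array is [2, 2, 3, 5, 17, 17, 19, 21], requiring 5 comparisons. The merge step runs in O(n) time where n is the total number of elements.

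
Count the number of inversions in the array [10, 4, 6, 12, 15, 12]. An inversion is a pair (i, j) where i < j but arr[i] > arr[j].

Finding inversions in [10, 4, 6, 12, 15, 12]:

(0, 1): arr[0]=10 > arr[1]=4
(0, 2): arr[0]=10 > arr[2]=6
(4, 5): arr[4]=15 > arr[5]=12

Total inversions: 3

The array has 3 inversion(s): (0,1), (0,2), (4,5). Each pair (i,j) satisfies i < j and arr[i] > arr[j].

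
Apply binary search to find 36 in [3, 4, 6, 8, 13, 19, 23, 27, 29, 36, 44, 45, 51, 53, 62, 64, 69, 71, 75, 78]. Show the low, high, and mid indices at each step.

Binary search for 36 in [3, 4, 6, 8, 13, 19, 23, 27, 29, 36, 44, 45, 51, 53, 62, 64, 69, 71, 75, 78]:

lo=0, hi=19, mid=9, arr[mid]=36 -> Found target at index 9!

Binary search finds 36 at index 9 after 1 comparisons. The search repeatedly halves the search space by comparing with the middle element.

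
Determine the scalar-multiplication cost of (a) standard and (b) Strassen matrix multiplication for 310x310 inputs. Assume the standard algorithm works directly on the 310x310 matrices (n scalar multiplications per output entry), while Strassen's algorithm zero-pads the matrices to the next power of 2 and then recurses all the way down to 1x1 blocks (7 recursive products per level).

Matrix multiplication for 310x310 matrices:

Strassen's algorithm requires power-of-2 dimensions. Pad 310x310 to 512x512 (next power of 2).

Standard algorithm: 310^3 = 29791000 multiplications
Strassen's algorithm: 7^(log2(512)) = 7^9 = 40353607 multiplications
Difference: 29791000 - 40353607 = -10562607 (Strassen uses MORE here due to padding overhead — for small or just-over-power-of-2 n, padding can outweigh the per-level savings)

Standard: 29791000 multiplications (310^3). Strassen: 40353607 multiplications (7^9, after padding to 512x512). Strassen reduces 8 recursive multiplications to 7 at each level.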